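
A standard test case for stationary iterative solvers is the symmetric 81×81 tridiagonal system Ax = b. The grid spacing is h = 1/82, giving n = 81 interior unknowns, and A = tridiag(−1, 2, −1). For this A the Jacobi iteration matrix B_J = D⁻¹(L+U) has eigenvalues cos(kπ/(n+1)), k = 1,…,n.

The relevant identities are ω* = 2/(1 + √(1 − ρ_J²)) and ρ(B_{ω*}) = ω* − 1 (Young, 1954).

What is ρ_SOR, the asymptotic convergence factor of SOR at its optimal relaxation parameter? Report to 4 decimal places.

ρ_SOR = 0.9262

With n=81, ρ(Jacobi) = cos(π/82) = 0.9993.
√(1−ρ_J²) simplifies to sin(π/82) = 0.03830.
ω* = 2 / (1 + 0.03830) = 2 / 1.03830 ≈ 1.9262.
[ρ_SOR] ω* − 1 = 0.9262.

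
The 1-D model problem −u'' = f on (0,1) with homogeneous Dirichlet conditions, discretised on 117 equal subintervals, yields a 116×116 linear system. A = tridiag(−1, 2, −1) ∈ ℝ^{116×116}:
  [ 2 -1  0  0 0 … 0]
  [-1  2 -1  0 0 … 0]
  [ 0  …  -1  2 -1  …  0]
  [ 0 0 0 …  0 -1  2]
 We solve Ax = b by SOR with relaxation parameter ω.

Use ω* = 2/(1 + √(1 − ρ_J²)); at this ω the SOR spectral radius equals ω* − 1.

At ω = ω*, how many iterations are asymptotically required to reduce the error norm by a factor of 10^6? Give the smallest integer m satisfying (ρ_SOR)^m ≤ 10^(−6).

n=116: λ(B_J) = 1 − λ(A)/2 = cos(kπ/117); k=1 gives ρ_J = 0.9996395.
root = sin(π/117) = 0.0268480  (since 1−cos² = sin²).
ω* = 2 / (1 + 0.0268480) = 2 / 1.0268480 ≈ 1.9477079.
ρ_SOR = ω* − 1 = 1.9477079 − 1 = 0.9477079.
ρ_SOR^m ≤ 10^(−6) ⇔ m ≥ 6·ln10/(−ln 0.9477079) = 13.8155/0.0537089 = 257.229; m = ⌈257.229⌉ = 258.

m = 258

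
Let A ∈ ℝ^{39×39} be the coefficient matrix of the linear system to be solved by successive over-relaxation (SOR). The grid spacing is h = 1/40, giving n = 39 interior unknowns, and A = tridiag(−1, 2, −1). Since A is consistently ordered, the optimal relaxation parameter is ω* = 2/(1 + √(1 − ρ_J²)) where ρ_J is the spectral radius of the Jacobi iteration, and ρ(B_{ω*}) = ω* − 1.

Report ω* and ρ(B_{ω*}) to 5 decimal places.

spectrum of D⁻¹(L+U) = {cos(kπ/40) : 1≤k≤39}; ρ_J = cos(π/40) = 0.99692.
1 − cos²(π/40) = sin²(π/40) ⇒ √(1−ρ_J²) = sin(π/40) = 0.078459.
ω* = 2 / (1 + 0.078459) = 2 / 1.078459 ≈ 1.85450.
[ρ_SOR] ω* − 1 = 0.85450.

ω* = 1.85450, ρ_SOR = 0.85450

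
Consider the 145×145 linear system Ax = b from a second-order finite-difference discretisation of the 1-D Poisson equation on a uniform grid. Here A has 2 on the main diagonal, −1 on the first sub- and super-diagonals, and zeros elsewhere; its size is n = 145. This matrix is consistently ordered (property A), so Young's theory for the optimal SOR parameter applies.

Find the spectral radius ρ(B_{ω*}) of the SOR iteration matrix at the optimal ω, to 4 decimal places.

B_J for the 145×145 system has eigenvalues cos(kπ/146); ρ_J = cos(π/146) = 0.9998.
1 − cos²(π/146) = sin²(π/146) ⇒ √(1−ρ_J²) = sin(π/146) = 0.02152.
[ω*] 2 ÷ (1 + 0.02152) = 2 ÷ 1.02152 = 1.9579.
ρ_SOR = ω* − 1 ≈ 0.9579.

ρ_SOR = 0.9579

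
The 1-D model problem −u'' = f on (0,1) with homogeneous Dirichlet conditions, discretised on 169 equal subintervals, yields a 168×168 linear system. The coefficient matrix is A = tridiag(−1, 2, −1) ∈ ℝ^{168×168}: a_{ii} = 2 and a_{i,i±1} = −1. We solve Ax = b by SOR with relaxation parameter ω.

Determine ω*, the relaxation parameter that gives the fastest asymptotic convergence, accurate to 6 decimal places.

½·tridiag(1,0,1) at n=168: λ_k = cos(kπ/169); max |λ| at k=1 ⇒ ρ_J = cos(π/169) ≈ 0.999827.
1 − cos²(π/169) = sin²(π/169) ⇒ √(1−ρ_J²) = sin(π/169) = 0.0185882.
ω* = 2/(1 + 0.0185882) = 2/1.0185882 = 1.963502.
ρ(B_{ω*}) = ω*−1 = 0.963502

ω* = 1.963502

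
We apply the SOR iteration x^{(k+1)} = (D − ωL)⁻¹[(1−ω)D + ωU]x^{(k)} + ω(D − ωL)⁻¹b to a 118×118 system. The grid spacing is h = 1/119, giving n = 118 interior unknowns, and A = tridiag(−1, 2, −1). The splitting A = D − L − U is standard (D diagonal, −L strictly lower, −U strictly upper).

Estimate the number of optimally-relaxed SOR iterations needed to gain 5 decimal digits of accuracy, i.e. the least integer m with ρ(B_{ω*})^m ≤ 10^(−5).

n=118: λ(B_J) = 1 − λ(A)/2 = cos(kπ/119); k=1 gives ρ_J = 0.9996515.
√(1 − cos²(π/119)) = sin(π/119) ≈ 0.0263969.
Then 2/(1+√(1−ρ_J²)) = 2/(1+0.0263969); ω* = 2/1.0263969 = 1.9485640.
and ρ(B_{ω*}) = 1.9485640 − 1 = 0.9485640.
For 5 digits: m = 5·ln10 / (−ln 0.9485640) = 11.5129/0.052806 = 218.023; round up → m = 219.

m = 219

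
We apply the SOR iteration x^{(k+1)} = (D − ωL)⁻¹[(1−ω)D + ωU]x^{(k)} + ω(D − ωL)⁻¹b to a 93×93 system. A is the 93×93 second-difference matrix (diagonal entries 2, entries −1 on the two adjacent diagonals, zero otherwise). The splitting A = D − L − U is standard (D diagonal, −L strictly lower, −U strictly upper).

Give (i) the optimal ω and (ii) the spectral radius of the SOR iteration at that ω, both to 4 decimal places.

ω* = 1.9353, ρ_SOR = 0.9353

½·tridiag(1,0,1) at n=93: λ_k = cos(kπ/94); max |λ| at k=1 ⇒ ρ_J = cos(π/94) ≈ 0.9994.
1 − cos²(π/94) = sin²(π/94) ⇒ √(1−ρ_J²) = sin(π/94) = 0.03341.
ω* = 2/(1+0.03341) = 1.9353
[ρ_SOR] ω* − 1 = 0.9353.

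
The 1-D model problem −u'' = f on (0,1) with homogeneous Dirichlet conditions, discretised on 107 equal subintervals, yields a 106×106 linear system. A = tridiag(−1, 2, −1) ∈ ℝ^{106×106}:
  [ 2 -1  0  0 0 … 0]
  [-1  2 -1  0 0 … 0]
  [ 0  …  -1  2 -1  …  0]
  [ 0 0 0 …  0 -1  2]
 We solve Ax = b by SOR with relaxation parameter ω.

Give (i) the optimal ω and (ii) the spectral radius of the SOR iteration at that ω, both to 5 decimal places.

ρ_J = max_k |cos(kπ/107)| = cos(π/107) = 0.99957
1 − cos²(π/107) = sin²(π/107) ⇒ √(1−ρ_J²) = sin(π/107) = 0.029356.
ω* = 2 / (1 + 0.029356) = 2 / 1.029356 ≈ 1.94296.
[ρ_SOR] ω* − 1 = 0.94296.

ω* = 1.94296, ρ_SOR = 0.94296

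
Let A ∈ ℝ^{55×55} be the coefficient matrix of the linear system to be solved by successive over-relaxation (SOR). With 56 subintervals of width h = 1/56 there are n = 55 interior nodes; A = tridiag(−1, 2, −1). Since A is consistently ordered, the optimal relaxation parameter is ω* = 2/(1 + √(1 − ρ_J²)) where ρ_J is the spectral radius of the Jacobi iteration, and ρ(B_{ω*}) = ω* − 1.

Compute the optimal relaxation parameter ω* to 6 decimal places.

spectrum of D⁻¹(L+U) = {cos(kπ/56) : 1≤k≤55}; ρ_J = cos(π/56) = 0.998427.
√(1−ρ_J²) = |sin(π/56)| = 0.0560704
ω* = 2/(1 + 0.0560704) = 2/1.0560704 = 1.893813.
At ω = 1.893813 every |λ(B_ω)| = ω−1, so ρ_SOR = 0.893813.

ω* = 1.893813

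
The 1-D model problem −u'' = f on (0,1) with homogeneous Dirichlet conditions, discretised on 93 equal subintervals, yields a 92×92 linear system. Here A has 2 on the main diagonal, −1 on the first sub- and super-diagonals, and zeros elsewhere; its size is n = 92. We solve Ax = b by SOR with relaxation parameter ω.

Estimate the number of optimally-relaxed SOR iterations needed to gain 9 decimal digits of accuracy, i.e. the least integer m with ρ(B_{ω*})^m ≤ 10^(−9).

n=92: λ(B_J) = 1 − λ(A)/2 = cos(kπ/93); k=1 gives ρ_J = 0.9994295.
√(1−ρ_J²) = |sin(π/93)| = 0.0337741
ω* = 2 / (1 + 0.0337741) = 2 / 1.0337741 ≈ 1.9346586.
and ρ(B_{ω*}) = 1.9346586 − 1 = 0.9346586.
ρ_SOR^m ≤ 10^(−9) ⇔ m ≥ 9·ln10/(−ln 0.9346586) = 20.7233/0.067574 = 306.676; m = ⌈306.676⌉ = 307.

m = 307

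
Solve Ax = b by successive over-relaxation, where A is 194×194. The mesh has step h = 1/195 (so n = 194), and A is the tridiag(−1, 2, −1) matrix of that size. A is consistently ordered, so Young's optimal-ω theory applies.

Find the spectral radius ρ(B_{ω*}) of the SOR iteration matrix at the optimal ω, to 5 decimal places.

ρ_SOR = 0.96829

n=194: λ(B_J) = 1 − λ(A)/2 = cos(kπ/195); k=1 gives ρ_J = 0.99987.
1 − cos²(π/195) = sin²(π/195) ⇒ √(1−ρ_J²) = sin(π/195) = 0.016110.
ω* = 2/(1+0.016110) = 1.96829
ρ(B_{ω*}) = ω*−1 = 0.96829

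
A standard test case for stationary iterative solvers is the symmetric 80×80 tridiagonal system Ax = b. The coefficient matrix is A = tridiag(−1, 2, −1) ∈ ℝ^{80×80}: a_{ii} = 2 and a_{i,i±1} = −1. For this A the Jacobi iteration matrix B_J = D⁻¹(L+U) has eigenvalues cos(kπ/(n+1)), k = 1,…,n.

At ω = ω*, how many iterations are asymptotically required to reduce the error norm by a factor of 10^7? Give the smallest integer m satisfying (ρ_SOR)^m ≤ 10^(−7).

m = 208

[ρ_J] n=80: ρ(B_J) = cos(π/(n+1)) = cos(π/81) = 0.9992480.
√(1 − cos²(π/81)) = sin(π/81) ≈ 0.0387754.
Young: ω* = 2/(1+√(1−ρ_J²)) = 2/(1+0.0387754) = 2/1.0387754 = 1.9253440.
ρ_SOR = ω* − 1 = 1.9253440 − 1 = 0.9253440.
m ≥ 7·ln10 / (−ln 0.9253440) = 207.735; smallest integer m = 208.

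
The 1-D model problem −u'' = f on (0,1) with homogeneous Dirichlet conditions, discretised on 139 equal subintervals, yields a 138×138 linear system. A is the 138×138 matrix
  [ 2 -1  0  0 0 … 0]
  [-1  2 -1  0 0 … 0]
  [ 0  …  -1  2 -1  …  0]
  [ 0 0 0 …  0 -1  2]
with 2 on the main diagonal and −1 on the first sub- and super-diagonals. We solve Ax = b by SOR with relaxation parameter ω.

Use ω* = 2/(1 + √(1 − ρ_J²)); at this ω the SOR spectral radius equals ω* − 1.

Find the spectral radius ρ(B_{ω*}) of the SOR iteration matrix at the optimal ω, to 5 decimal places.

n=138: λ(B_J) = 1 − λ(A)/2 = cos(kπ/139); k=1 gives ρ_J = 0.99974.
√(1 − cos²(π/139)) = sin(π/139) ≈ 0.022599.
[ω*] 2 ÷ (1 + 0.022599) = 2 ÷ 1.022599 = 1.95580.
ρ_SOR = ω* − 1 ≈ 0.95580.

ρ_SOR = 0.95580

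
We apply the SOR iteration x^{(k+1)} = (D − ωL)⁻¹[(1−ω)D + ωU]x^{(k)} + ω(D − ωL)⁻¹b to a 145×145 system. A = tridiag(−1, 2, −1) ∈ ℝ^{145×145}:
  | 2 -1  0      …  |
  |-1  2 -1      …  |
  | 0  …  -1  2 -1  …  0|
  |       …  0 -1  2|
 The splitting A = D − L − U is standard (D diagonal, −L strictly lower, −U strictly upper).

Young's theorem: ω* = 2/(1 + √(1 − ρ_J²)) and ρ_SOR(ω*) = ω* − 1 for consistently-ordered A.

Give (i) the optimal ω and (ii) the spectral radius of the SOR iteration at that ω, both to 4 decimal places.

ω* = 1.9579, ρ_SOR = 0.9579

spectrum of D⁻¹(L+U) = {cos(kπ/146) : 1≤k≤145}; ρ_J = cos(π/146) = 0.9998.
1 − cos²(π/146) = sin²(π/146) ⇒ √(1−ρ_J²) = sin(π/146) = 0.02152.
Then 2/(1+√(1−ρ_J²)) = 2/(1+0.02152); ω* = 2/1.02152 = 1.9579.
ρ(B_{ω*}) = ω*−1 = 0.9579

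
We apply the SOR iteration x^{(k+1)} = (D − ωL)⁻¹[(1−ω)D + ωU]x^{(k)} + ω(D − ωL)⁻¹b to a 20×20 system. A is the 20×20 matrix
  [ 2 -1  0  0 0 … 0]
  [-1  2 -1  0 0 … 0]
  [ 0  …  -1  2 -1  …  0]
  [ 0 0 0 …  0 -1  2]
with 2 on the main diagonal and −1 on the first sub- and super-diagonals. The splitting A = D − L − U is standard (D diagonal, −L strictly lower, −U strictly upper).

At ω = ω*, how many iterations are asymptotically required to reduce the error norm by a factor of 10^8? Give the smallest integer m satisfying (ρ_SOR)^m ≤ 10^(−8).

spectrum of D⁻¹(L+U) = {cos(kπ/21) : 1≤k≤20}; ρ_J = cos(π/21) = 0.9888308.
√(1−ρ_J²) simplifies to sin(π/21) = 0.1490423.
Then 2/(1+√(1−ρ_J²)) = 2/(1+0.1490423); ω* = 2/1.1490423 = 1.7405800.
ρ_SOR = ω* − 1 ≈ 0.7405800.
Need (0.7405800)^m ≤ 10^(−8): m ≥ 8·ln10/|ln 0.7405800| = 18.4207/0.300322 = 61.336 ⇒ m = 62.

m = 62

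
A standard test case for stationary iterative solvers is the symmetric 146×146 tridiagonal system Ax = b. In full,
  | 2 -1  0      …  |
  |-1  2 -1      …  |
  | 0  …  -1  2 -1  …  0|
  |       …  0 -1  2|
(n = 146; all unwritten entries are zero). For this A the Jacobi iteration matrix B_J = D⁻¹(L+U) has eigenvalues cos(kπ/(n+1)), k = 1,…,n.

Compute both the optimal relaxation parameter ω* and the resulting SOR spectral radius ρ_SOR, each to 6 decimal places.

ω* = 1.958155, ρ_SOR = 0.958155

½·tridiag(1,0,1) at n=146: λ_k = cos(kπ/147); max |λ| at k=1 ⇒ ρ_J = cos(π/147) ≈ 0.999772.
√(1 − cos²(π/147)) = sin(π/147) ≈ 0.0213698.
[ω*] 2 ÷ (1 + 0.0213698) = 2 ÷ 1.0213698 = 1.958155.
ρ_SOR = ω* − 1 ≈ 0.958155.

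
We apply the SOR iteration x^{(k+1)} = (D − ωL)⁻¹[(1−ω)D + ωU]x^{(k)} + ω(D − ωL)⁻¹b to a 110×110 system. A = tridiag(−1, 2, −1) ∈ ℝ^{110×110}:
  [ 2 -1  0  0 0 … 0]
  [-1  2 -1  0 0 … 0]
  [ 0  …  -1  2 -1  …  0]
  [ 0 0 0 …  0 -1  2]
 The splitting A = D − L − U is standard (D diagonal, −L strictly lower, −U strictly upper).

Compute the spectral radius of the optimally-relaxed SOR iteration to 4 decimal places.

[ρ_J] n=110: ρ(B_J) = cos(π/(n+1)) = cos(π/111) = 0.9996.
√(1 − cos²(π/111)) = sin(π/111) ≈ 0.02830.
[ω*] 2 ÷ (1 + 0.02830) = 2 ÷ 1.02830 = 1.9450.
ρ(B_{ω*}) = ω*−1 = 0.9450

ρ_SOR = 0.9450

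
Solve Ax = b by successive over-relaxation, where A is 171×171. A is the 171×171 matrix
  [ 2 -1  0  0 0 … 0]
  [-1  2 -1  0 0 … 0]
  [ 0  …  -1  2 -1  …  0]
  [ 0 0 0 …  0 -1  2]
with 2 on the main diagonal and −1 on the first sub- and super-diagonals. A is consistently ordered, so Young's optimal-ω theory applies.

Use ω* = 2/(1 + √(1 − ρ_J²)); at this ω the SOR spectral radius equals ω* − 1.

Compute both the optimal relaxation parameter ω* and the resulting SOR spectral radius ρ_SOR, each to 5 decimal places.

ω* = 1.96413, ρ_SOR = 0.96413

n=171: λ(B_J) = 1 − λ(A)/2 = cos(kπ/172); k=1 gives ρ_J = 0.99983.
√(1−ρ_J²) simplifies to sin(π/172) = 0.018264.
Young: ω* = 2/(1+√(1−ρ_J²)) = 2/(1+0.018264) = 2/1.018264 = 1.96413.
ρ_SOR = ω* − 1 = 1.96413 − 1 = 0.96413.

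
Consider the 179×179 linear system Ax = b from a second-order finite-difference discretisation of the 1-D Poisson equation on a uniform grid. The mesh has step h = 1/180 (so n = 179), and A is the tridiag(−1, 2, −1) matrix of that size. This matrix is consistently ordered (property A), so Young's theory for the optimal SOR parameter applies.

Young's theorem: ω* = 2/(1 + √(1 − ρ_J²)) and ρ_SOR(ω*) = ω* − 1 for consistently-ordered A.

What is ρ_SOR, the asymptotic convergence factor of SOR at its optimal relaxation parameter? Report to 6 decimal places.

[ρ_J] n=179: ρ(B_J) = cos(π/(n+1)) = cos(π/180) = 0.999848.
√(1−ρ_J²) simplifies to sin(π/180) = 0.0174524.
[ω*] 2 ÷ (1 + 0.0174524) = 2 ÷ 1.0174524 = 1.965694.
[ρ_SOR] ω* − 1 = 0.965694.

ρ_SOR = 0.965694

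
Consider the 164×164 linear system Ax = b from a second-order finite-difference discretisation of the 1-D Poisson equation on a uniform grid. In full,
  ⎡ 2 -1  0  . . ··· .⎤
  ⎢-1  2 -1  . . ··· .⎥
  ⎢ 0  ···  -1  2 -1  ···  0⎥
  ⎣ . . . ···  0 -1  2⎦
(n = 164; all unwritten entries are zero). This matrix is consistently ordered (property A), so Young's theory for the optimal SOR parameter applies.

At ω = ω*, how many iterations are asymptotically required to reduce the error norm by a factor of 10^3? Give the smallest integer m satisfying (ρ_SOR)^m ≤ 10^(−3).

spectrum of D⁻¹(L+U) = {cos(kπ/165) : 1≤k≤164}; ρ_J = cos(π/165) = 0.9998187.
root = sin(π/165) = 0.0190388  (since 1−cos² = sin²).
ω* = 2/(1+0.0190388) = 1.9626338
ρ_SOR = ω* − 1 = 1.9626338 − 1 = 0.9626338.
m ≥ 3·ln10 / (−ln 0.9626338) = 181.391; smallest integer m = 182.

m = 182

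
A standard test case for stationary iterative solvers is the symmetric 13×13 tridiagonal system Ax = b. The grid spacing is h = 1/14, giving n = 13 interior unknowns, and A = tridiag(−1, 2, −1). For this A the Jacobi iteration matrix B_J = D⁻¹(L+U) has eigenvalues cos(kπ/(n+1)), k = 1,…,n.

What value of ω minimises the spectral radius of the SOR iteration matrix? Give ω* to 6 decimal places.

With n=13, ρ(Jacobi) = cos(π/14) = 0.974928.
√(1−ρ_J²) simplifies to sin(π/14) = 0.2225209.
So ω* = 2/1.2225209 = 1.635964 (Young).
ρ_SOR = ω* − 1 = 1.635964 − 1 = 0.635964.

ω* = 1.635964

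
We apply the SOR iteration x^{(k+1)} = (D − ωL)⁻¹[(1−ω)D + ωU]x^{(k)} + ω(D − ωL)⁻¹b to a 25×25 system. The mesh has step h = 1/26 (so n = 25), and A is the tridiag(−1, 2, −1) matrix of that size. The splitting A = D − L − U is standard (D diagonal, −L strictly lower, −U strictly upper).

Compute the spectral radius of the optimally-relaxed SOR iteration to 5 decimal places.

n=25: λ(B_J) = 1 − λ(A)/2 = cos(kπ/26); k=1 gives ρ_J = 0.99271.
root = sin(π/26) = 0.120537  (since 1−cos² = sin²).
Young: ω* = 2/(1+√(1−ρ_J²)) = 2/(1+0.120537) = 2/1.120537 = 1.78486.
ρ(B_{ω*}) = ω*−1 = 0.78486

ρ_SOR = 0.78486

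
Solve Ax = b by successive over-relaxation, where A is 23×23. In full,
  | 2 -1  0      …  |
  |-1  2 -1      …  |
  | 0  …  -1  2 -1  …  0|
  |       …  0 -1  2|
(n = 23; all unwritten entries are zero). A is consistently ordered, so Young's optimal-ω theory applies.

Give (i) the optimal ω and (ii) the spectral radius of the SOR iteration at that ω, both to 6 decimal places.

ω* = 1.769088, ρ_SOR = 0.769088

½·tridiag(1,0,1) at n=23: λ_k = cos(kπ/24); max |λ| at k=1 ⇒ ρ_J = cos(π/24) ≈ 0.991445.
root = sin(π/24) = 0.1305262  (since 1−cos² = sin²).
ω* = 2 / (1 + 0.1305262) = 2 / 1.1305262 ≈ 1.769088.
[ρ_SOR] ω* − 1 = 0.769088.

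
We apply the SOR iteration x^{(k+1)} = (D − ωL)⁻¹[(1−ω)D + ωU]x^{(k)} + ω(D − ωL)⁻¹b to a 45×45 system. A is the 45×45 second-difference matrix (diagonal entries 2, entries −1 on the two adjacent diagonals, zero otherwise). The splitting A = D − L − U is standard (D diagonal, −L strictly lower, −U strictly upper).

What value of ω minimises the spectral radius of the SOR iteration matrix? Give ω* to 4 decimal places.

[ρ_J] n=45: ρ(B_J) = cos(π/(n+1)) = cos(π/46) = 0.9977.
root = sin(π/46) = 0.06824  (since 1−cos² = sin²).
ω* = 2/(1+0.06824) = 1.8722
ρ_SOR = ω* − 1 ≈ 0.8722.

ω* = 1.8722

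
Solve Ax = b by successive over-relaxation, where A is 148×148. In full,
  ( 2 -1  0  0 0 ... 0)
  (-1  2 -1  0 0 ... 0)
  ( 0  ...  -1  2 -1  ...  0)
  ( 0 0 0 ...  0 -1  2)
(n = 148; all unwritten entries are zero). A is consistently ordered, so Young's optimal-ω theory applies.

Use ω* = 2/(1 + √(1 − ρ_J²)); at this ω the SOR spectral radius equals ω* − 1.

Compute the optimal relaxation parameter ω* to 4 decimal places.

ω* = 1.9587

B_J for the 148×148 system has eigenvalues cos(kπ/149); ρ_J = cos(π/149) = 0.9998.
1 − cos²(π/149) = sin²(π/149) ⇒ √(1−ρ_J²) = sin(π/149) = 0.02108.
ω* = 2 / (1 + 0.02108) = 2 / 1.02108 ≈ 1.9587.
ρ_SOR = ω* − 1 ≈ 0.9587.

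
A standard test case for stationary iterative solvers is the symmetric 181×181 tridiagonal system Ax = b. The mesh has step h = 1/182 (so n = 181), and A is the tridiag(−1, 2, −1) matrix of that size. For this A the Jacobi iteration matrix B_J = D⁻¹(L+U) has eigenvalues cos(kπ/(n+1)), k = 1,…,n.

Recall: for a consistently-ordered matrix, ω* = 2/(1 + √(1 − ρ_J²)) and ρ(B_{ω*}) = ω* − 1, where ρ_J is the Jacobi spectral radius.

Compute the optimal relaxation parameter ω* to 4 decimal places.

½·tridiag(1,0,1) at n=181: λ_k = cos(kπ/182); max |λ| at k=1 ⇒ ρ_J = cos(π/182) ≈ 0.9999.
√(1−ρ_J²) = |sin(π/182)| = 0.01726
So ω* = 2/1.01726 = 1.9661 (Young).
ρ(B_{ω*}) = ω*−1 = 0.9661

ω* = 1.9661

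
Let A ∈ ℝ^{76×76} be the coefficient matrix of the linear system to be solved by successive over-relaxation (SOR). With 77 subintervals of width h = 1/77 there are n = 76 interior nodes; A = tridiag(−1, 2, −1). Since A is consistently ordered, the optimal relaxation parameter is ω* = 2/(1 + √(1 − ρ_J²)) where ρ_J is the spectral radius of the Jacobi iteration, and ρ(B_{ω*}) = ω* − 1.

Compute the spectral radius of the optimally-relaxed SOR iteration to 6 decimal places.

ρ_SOR = 0.921620

spectrum of D⁻¹(L+U) = {cos(kπ/77) : 1≤k≤76}; ρ_J = cos(π/77) = 0.999168.
√(1−ρ_J²) = |sin(π/77)| = 0.0407886
ω* = 2/(1+0.0407886) = 1.921620
ρ_SOR = ω* − 1 ≈ 0.921620.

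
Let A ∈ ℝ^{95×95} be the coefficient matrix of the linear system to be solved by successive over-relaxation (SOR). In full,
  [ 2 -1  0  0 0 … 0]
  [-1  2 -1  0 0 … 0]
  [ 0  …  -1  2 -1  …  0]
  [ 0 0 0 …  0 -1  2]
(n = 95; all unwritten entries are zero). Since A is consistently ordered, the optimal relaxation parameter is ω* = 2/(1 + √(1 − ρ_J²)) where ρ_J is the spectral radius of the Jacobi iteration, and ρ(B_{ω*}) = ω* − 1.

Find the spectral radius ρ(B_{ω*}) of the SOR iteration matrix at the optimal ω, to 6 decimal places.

ρ_J = max_k |cos(kπ/96)| = cos(π/96) = 0.999465
root = sin(π/96) = 0.0327191  (since 1−cos² = sin²).
[ω*] 2 ÷ (1 + 0.0327191) = 2 ÷ 1.0327191 = 1.936635.
and ρ(B_{ω*}) = 1.936635 − 1 = 0.936635.

ρ_SOR = 0.936635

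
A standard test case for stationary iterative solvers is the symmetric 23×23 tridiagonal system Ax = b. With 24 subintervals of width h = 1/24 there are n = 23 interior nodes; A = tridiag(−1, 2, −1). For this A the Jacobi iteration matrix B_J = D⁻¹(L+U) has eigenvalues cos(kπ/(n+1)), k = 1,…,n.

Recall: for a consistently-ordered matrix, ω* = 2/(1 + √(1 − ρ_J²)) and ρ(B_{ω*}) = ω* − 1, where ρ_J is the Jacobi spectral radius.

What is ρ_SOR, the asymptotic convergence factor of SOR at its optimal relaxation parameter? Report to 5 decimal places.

ρ_SOR = 0.76909

[ρ_J] n=23: ρ(B_J) = cos(π/(n+1)) = cos(π/24) = 0.99144.
√(1 − cos²(π/24)) = sin(π/24) ≈ 0.130526.
ω* = 2/(1 + 0.130526) = 2/1.130526 = 1.76909.
ρ_SOR = ω* − 1 ≈ 0.76909.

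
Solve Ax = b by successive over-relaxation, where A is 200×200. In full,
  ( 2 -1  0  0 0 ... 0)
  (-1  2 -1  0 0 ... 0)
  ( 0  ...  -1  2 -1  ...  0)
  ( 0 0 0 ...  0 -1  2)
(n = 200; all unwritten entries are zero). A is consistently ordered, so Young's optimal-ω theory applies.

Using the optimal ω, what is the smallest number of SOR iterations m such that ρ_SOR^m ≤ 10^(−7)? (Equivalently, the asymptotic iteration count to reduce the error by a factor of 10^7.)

n=200: λ(B_J) = 1 − λ(A)/2 = cos(kπ/201); k=1 gives ρ_J = 0.9998779.
1 − cos²(π/201) = sin²(π/201) ⇒ √(1−ρ_J²) = sin(π/201) = 0.0156292.
Then 2/(1+√(1−ρ_J²)) = 2/(1+0.0156292); ω* = 2/1.0156292 = 1.9692226.
ρ_SOR = ω* − 1 = 1.9692226 − 1 = 0.9692226.
m ≥ 7·ln10 / (−ln 0.9692226) = 515.598; smallest integer m = 516.

m = 516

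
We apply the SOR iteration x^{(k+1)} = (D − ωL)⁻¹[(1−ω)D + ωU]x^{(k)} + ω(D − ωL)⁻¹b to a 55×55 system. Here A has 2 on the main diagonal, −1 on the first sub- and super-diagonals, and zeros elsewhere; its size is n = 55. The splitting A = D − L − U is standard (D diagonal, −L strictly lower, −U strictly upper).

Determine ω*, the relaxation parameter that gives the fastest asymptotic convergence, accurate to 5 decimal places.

spectrum of D⁻¹(L+U) = {cos(kπ/56) : 1≤k≤55}; ρ_J = cos(π/56) = 0.99843.
root = sin(π/56) = 0.056070  (since 1−cos² = sin²).
ω* = 2/(1 + 0.056070) = 2/1.056070 = 1.89381.
ρ(B_{ω*}) = ω*−1 = 0.89381

ω* = 1.89381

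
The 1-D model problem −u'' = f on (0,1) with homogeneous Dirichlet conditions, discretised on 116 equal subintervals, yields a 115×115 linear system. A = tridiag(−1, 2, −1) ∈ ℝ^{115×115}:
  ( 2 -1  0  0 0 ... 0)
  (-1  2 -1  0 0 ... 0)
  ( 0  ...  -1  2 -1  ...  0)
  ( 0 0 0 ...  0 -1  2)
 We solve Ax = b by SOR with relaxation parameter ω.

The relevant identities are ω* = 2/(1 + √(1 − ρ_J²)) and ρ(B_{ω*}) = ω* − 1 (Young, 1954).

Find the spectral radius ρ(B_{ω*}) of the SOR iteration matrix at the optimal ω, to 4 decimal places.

ρ_SOR = 0.9473

½·tridiag(1,0,1) at n=115: λ_k = cos(kπ/116); max |λ| at k=1 ⇒ ρ_J = cos(π/116) ≈ 0.9996.
√(1−ρ_J²) simplifies to sin(π/116) = 0.02708.
ω* = 2/(1+0.02708) = 1.9473
and ρ(B_{ω*}) = 1.9473 − 1 = 0.9473.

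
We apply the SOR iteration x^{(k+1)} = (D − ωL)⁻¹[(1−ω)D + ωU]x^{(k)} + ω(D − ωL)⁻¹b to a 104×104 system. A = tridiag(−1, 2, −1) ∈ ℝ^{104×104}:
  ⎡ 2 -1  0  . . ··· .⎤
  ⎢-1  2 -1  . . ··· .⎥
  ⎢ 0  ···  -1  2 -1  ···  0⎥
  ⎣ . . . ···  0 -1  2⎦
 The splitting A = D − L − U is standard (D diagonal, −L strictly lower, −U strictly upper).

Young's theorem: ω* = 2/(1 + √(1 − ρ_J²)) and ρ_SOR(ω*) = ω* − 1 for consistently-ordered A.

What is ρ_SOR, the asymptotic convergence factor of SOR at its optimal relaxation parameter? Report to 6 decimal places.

[ρ_J] n=104: ρ(B_J) = cos(π/(n+1)) = cos(π/105) = 0.999552.
root = sin(π/105) = 0.0299155  (since 1−cos² = sin²).
Young: ω* = 2/(1+√(1−ρ_J²)) = 2/(1+0.0299155) = 2/1.0299155 = 1.941907.
and ρ(B_{ω*}) = 1.941907 − 1 = 0.941907.

ρ_SOR = 0.941907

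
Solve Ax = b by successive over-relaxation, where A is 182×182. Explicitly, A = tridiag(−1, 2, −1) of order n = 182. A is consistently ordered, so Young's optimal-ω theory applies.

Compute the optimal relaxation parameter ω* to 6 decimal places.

[ρ_J] n=182: ρ(B_J) = cos(π/(n+1)) = cos(π/183) = 0.999853.
√(1−ρ_J²) = |sin(π/183)| = 0.0171663
ω* = 2 / (1 + 0.0171663) = 2 / 1.0171663 ≈ 1.966247.
Hence ρ(B_{ω*}) = 1.966247 − 1 = 0.966247.

ω* = 1.966247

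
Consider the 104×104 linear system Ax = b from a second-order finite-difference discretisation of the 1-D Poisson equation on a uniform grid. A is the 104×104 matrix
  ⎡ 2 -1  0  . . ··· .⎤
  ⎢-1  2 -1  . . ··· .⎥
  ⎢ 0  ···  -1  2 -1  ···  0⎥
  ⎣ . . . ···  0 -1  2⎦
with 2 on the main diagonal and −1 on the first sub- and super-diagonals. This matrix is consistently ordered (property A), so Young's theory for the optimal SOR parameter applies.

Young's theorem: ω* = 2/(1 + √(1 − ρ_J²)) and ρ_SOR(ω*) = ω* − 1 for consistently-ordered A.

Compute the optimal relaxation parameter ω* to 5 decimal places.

n=104: λ(B_J) = 1 − λ(A)/2 = cos(kπ/105); k=1 gives ρ_J = 0.99955.
√(1−ρ_J²) = |sin(π/105)| = 0.029915
ω* = 2 / (1 + 0.029915) = 2 / 1.029915 ≈ 1.94191.
ρ_SOR = ω* − 1 = 1.94191 − 1 = 0.94191.

ω* = 1.94191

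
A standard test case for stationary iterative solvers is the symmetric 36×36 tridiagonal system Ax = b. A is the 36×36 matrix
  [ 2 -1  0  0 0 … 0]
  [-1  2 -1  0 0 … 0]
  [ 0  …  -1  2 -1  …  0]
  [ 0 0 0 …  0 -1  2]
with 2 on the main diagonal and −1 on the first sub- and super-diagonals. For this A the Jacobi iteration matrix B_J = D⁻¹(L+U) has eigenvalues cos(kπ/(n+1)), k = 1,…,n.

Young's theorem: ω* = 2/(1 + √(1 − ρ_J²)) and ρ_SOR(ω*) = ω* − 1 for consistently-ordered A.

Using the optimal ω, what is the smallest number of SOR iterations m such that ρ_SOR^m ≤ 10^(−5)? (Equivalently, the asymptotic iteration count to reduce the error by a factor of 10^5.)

m = 68

n=36: λ(B_J) = 1 − λ(A)/2 = cos(kπ/37); k=1 gives ρ_J = 0.9963975.
√(1 − cos²(π/37)) = sin(π/37) ≈ 0.0848059.
So ω* = 2/1.0848059 = 1.8436478 (Young).
ρ(B_{ω*}) = ω*−1 = 0.8436478
(0.8436478)^m ≤ 10^{−5}  ⇒  m·ln(0.8436478) ≤ −5·ln10  ⇒  m ≥ 67.715  ⇒  m = 68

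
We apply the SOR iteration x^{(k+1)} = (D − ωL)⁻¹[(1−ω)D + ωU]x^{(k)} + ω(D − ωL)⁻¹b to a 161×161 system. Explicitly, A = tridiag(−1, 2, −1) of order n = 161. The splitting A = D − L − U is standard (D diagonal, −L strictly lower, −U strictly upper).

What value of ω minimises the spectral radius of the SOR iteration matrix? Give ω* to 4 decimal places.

n=161: λ(B_J) = 1 − λ(A)/2 = cos(kπ/162); k=1 gives ρ_J = 0.9998.
√(1−ρ_J²) = |sin(π/162)| = 0.01939
[ω*] 2 ÷ (1 + 0.01939) = 2 ÷ 1.01939 = 1.9620.
ρ_SOR = ω* − 1 ≈ 0.9620.

ω* = 1.9620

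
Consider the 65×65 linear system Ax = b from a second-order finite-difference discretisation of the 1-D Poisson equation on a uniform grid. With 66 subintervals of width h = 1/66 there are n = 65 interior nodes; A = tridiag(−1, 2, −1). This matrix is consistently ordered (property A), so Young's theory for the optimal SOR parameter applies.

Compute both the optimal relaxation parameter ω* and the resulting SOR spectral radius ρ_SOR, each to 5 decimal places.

ω* = 1.90916, ρ_SOR = 0.90916

ρ_J = max_k |cos(kπ/66)| = cos(π/66) = 0.99887
root = sin(π/66) = 0.047582  (since 1−cos² = sin²).
[ω*] 2 ÷ (1 + 0.047582) = 2 ÷ 1.047582 = 1.90916.
ρ(B_{ω*}) = ω*−1 = 0.90916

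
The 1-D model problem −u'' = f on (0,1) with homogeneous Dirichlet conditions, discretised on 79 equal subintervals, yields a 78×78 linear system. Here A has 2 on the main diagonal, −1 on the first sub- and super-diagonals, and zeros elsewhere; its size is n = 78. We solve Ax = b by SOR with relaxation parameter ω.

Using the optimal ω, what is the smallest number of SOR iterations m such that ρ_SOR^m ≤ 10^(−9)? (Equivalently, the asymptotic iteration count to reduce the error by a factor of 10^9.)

[ρ_J] n=78: ρ(B_J) = cos(π/(n+1)) = cos(π/79) = 0.9992094.
√(1−ρ_J²) simplifies to sin(π/79) = 0.0397565.
[ω*] 2 ÷ (1 + 0.0397565) = 2 ÷ 1.0397565 = 1.9235273.
ρ_SOR = ω* − 1 ≈ 0.9235273.
m ≥ 9·ln10 / (−ln 0.9235273) = 260.491; smallest integer m = 261.

m = 261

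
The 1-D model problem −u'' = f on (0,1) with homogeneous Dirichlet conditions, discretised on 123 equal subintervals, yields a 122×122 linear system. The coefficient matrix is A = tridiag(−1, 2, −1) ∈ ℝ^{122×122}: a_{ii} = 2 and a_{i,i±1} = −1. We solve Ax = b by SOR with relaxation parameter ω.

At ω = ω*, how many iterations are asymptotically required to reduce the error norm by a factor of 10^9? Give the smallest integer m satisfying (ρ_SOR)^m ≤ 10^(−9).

m = 406

spectrum of D⁻¹(L+U) = {cos(kπ/123) : 1≤k≤122}; ρ_J = cos(π/123) = 0.9996738.
root = sin(π/123) = 0.0255386  (since 1−cos² = sin²).
Then 2/(1+√(1−ρ_J²)) = 2/(1+0.0255386); ω* = 2/1.0255386 = 1.9501948.
ρ_SOR = ω* − 1 = 1.9501948 − 1 = 0.9501948.
(0.9501948)^m ≤ 10^{−9}  ⇒  m·ln(0.9501948) ≤ −9·ln10  ⇒  m ≥ 405.637  ⇒  m = 406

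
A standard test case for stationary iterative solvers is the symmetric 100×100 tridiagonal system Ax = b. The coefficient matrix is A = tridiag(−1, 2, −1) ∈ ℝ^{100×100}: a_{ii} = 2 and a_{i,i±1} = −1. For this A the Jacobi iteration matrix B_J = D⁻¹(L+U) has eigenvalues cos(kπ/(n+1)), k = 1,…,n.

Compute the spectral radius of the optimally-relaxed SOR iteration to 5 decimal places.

spectrum of D⁻¹(L+U) = {cos(kπ/101) : 1≤k≤100}; ρ_J = cos(π/101) = 0.99952.
root = sin(π/101) = 0.031100  (since 1−cos² = sin²).
[ω*] 2 ÷ (1 + 0.031100) = 2 ÷ 1.031100 = 1.93968.
ρ(B_{ω*}) = ω*−1 = 0.93968

ρ_SOR = 0.93968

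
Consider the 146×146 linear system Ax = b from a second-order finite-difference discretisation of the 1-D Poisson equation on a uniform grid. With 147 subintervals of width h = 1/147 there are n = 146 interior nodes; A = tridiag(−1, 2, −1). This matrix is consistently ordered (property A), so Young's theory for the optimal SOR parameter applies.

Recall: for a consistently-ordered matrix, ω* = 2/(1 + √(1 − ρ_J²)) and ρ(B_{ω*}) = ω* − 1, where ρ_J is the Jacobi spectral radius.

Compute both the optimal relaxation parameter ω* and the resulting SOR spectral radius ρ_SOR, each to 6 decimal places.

n=146: λ(B_J) = 1 − λ(A)/2 = cos(kπ/147); k=1 gives ρ_J = 0.999772.
√(1−ρ_J²) = |sin(π/147)| = 0.0213698
Then 2/(1+√(1−ρ_J²)) = 2/(1+0.0213698); ω* = 2/1.0213698 = 1.958155.
ρ(B_{ω*}) = ω*−1 = 0.958155

ω* = 1.958155, ρ_SOR = 0.958155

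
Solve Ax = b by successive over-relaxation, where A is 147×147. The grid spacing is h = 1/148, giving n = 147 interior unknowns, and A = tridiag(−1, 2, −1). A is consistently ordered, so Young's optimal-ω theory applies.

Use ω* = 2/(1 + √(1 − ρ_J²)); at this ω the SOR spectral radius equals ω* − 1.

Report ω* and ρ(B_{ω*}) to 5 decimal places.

ρ_J = max_k |cos(kπ/148)| = cos(π/148) = 0.99977
√(1 − cos²(π/148)) = sin(π/148) ≈ 0.021225.
Then 2/(1+√(1−ρ_J²)) = 2/(1+0.021225); ω* = 2/1.021225 = 1.95843.
ρ_SOR = ω* − 1 = 1.95843 − 1 = 0.95843.

ω* = 1.95843, ρ_SOR = 0.95843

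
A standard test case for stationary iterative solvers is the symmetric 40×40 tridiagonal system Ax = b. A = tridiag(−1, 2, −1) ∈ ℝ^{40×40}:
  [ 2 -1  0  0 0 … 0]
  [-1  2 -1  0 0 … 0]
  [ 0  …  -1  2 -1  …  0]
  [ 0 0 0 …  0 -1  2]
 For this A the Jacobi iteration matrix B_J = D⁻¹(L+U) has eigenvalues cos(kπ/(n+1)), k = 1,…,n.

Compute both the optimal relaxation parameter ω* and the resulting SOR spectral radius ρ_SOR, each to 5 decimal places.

ω* = 1.85779, ρ_SOR = 0.85779

½·tridiag(1,0,1) at n=40: λ_k = cos(kπ/41); max |λ| at k=1 ⇒ ρ_J = cos(π/41) ≈ 0.99707.
√(1 − cos²(π/41)) = sin(π/41) ≈ 0.076549.
ω* = 2 / (1 + 0.076549) = 2 / 1.076549 ≈ 1.85779.
ρ_SOR = ω* − 1 ≈ 0.85779.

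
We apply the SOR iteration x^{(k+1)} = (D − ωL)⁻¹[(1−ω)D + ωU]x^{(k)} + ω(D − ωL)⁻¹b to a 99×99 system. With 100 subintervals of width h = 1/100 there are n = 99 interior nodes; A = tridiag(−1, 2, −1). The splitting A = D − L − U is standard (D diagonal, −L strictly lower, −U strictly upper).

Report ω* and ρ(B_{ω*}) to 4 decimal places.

[ρ_J] n=99: ρ(B_J) = cos(π/(n+1)) = cos(π/100) = 0.9995.
1 − cos²(π/100) = sin²(π/100) ⇒ √(1−ρ_J²) = sin(π/100) = 0.03141.
Then 2/(1+√(1−ρ_J²)) = 2/(1+0.03141); ω* = 2/1.03141 = 1.9391.
ρ_SOR = ω* − 1 = 1.9391 − 1 = 0.9391.

ω* = 1.9391, ρ_SOR = 0.9391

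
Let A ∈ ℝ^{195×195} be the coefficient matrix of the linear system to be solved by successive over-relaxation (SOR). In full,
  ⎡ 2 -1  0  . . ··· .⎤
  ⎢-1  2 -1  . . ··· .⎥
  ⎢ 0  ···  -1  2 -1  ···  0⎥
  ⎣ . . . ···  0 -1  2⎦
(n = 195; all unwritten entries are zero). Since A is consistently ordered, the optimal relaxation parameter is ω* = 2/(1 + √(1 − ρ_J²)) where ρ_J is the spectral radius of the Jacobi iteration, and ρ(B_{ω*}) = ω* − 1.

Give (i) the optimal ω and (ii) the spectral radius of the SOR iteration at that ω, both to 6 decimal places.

ρ_J = max_k |cos(kπ/196)| = cos(π/196) = 0.999872
√(1 − cos²(π/196)) = sin(π/196) ≈ 0.0160278.
Then 2/(1+√(1−ρ_J²)) = 2/(1+0.0160278); ω* = 2/1.0160278 = 1.968450.
At ω = 1.968450 every |λ(B_ω)| = ω−1, so ρ_SOR = 0.968450.

ω* = 1.968450, ρ_SOR = 0.968450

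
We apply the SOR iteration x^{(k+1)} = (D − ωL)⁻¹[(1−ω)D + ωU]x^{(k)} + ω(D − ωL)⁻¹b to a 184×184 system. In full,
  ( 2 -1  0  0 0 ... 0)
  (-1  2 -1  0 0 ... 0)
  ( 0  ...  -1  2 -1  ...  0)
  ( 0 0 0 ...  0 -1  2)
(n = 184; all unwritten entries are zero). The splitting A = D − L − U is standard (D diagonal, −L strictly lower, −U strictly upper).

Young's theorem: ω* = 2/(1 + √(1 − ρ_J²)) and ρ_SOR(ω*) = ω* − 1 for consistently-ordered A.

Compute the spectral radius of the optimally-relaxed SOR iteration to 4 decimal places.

ρ_SOR = 0.9666

spectrum of D⁻¹(L+U) = {cos(kπ/185) : 1≤k≤184}; ρ_J = cos(π/185) = 0.9999.
√(1 − cos²(π/185)) = sin(π/185) ≈ 0.01698.
ω* = 2/(1 + 0.01698) = 2/1.01698 = 1.9666.
[ρ_SOR] ω* − 1 = 0.9666.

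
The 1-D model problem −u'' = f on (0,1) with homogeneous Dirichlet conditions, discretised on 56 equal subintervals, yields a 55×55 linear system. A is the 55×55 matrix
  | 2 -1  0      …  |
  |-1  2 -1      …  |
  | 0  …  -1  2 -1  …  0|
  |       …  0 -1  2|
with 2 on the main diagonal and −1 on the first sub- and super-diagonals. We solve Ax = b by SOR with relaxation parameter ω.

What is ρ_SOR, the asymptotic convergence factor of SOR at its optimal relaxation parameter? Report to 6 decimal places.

ρ_SOR = 0.893813

With n=55, ρ(Jacobi) = cos(π/56) = 0.998427.
1 − cos²(π/56) = sin²(π/56) ⇒ √(1−ρ_J²) = sin(π/56) = 0.0560704.
So ω* = 2/1.0560704 = 1.893813 (Young).
ρ(B_{ω*}) = ω*−1 = 0.893813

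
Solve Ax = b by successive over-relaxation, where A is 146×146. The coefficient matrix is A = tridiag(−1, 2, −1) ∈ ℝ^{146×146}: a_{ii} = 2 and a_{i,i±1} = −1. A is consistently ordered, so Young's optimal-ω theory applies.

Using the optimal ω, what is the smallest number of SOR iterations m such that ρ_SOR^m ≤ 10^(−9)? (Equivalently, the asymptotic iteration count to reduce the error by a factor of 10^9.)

½·tridiag(1,0,1) at n=146: λ_k = cos(kπ/147); max |λ| at k=1 ⇒ ρ_J = cos(π/147) ≈ 0.9997716.
√(1−ρ_J²) simplifies to sin(π/147) = 0.0213698.
[ω*] 2 ÷ (1 + 0.0213698) = 2 ÷ 1.0213698 = 1.9581546.
and ρ(B_{ω*}) = 1.9581546 − 1 = 0.9581546.
m ≥ 9·ln10 / (−ln 0.9581546) = 484.800; smallest integer m = 485.

m = 485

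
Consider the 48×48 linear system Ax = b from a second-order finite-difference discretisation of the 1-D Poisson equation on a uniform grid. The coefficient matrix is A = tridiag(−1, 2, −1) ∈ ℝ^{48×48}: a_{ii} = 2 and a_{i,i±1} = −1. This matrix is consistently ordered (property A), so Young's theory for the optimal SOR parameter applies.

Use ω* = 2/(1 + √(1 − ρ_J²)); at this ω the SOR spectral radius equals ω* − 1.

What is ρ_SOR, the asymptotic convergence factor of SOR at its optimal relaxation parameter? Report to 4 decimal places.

spectrum of D⁻¹(L+U) = {cos(kπ/49) : 1≤k≤48}; ρ_J = cos(π/49) = 0.9979.
root = sin(π/49) = 0.06407  (since 1−cos² = sin²).
ω* = 2 / (1 + 0.06407) = 2 / 1.06407 ≈ 1.8796.
and ρ(B_{ω*}) = 1.8796 − 1 = 0.8796.

ρ_SOR = 0.8796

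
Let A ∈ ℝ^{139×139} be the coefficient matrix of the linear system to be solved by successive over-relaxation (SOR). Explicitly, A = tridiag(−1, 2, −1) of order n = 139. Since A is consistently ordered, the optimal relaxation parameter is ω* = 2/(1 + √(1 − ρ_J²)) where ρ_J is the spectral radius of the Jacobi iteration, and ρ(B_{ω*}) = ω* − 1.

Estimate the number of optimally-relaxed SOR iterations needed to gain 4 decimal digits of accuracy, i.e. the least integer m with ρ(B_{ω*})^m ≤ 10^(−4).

m = 206

½·tridiag(1,0,1) at n=139: λ_k = cos(kπ/140); max |λ| at k=1 ⇒ ρ_J = cos(π/140) ≈ 0.9997482.
√(1−ρ_J²) simplifies to sin(π/140) = 0.0224381.
Then 2/(1+√(1−ρ_J²)) = 2/(1+0.0224381); ω* = 2/1.0224381 = 1.9561086.
ρ(B_{ω*}) = ω*−1 = 0.9561086
For 4 digits: m = 4·ln10 / (−ln 0.9561086) = 9.21034/0.0448838 = 205.204; round up → m = 206.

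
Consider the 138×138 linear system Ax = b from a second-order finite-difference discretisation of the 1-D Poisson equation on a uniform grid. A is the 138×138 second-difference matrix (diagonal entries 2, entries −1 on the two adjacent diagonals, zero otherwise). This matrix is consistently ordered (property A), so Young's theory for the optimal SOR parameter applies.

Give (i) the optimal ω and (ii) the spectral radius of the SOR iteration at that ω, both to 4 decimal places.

ρ_J = max_k |cos(kπ/139)| = cos(π/139) = 0.9997
1 − cos²(π/139) = sin²(π/139) ⇒ √(1−ρ_J²) = sin(π/139) = 0.02260.
Then 2/(1+√(1−ρ_J²)) = 2/(1+0.02260); ω* = 2/1.02260 = 1.9558.
ρ_SOR = ω* − 1 ≈ 0.9558.

ω* = 1.9558, ρ_SOR = 0.9558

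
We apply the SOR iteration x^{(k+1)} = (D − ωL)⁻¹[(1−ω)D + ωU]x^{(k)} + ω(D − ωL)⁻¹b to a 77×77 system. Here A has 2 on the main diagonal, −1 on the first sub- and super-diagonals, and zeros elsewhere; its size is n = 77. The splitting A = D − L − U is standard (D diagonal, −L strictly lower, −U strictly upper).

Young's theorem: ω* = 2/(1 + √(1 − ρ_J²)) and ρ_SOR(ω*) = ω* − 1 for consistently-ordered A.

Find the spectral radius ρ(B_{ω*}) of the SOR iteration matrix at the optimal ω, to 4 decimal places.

n=77: λ(B_J) = 1 − λ(A)/2 = cos(kπ/78); k=1 gives ρ_J = 0.9992.
√(1−ρ_J²) = |sin(π/78)| = 0.04027
ω* = 2/(1+0.04027) = 1.9226
Hence ρ(B_{ω*}) = 1.9226 − 1 = 0.9226.

ρ_SOR = 0.9226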